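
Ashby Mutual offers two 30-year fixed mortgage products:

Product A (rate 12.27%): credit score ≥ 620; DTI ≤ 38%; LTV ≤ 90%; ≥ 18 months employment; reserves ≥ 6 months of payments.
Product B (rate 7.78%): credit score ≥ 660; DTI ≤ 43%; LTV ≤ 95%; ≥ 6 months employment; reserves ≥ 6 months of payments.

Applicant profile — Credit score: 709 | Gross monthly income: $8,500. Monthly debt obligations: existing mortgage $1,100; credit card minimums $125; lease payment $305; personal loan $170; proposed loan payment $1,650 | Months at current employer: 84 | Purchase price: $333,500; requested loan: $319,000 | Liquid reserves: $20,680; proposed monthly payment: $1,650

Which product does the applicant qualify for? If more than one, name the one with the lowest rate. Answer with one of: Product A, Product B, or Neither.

Neither

Total debts = (1,100 + 125 + 305 + 170 + 1,650) = 3,350; DTI = 3,350/8,500 = 39.4%.
LTV = 319,000/333,500 = 95.7%.
Reserves = 20,680/1,650 = 12.5 months.
Product A: score 709 ≥ 620; DTI 39.4% > 38%; LTV 95.7% > 90%; employment 84 ≥ 18 mo; reserves 12.5 ≥ 6 mo → does not qualify.
Product B: score 709 ≥ 660; DTI 39.4% ≤ 43%; LTV 95.7% > 95%; employment 84 ≥ 6 mo; reserves 12.5 ≥ 6 mo → does not qualify.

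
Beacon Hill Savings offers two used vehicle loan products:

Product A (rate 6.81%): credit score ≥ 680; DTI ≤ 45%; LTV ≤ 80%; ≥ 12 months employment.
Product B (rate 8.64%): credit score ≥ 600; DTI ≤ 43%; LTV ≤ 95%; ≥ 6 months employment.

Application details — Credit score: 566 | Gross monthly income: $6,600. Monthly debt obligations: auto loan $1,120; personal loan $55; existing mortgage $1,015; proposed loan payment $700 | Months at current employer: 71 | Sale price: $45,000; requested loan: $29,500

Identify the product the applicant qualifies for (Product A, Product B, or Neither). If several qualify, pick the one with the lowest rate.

Total debts = (1,120 + 55 + 1,015 + 700) = 2,890; DTI = 2,890/6,600 = 43.8%.
LTV = 29,500/45,000 = 65.6%.
Product A: score 566 < 680; DTI 43.8% ≤ 45%; LTV 65.6% ≤ 80%; employment 71 ≥ 12 mo → does not qualify.
Product B: score 566 < 600; DTI 43.8% > 43%; LTV 65.6% ≤ 95%; employment 71 ≥ 6 mo → does not qualify.

Neither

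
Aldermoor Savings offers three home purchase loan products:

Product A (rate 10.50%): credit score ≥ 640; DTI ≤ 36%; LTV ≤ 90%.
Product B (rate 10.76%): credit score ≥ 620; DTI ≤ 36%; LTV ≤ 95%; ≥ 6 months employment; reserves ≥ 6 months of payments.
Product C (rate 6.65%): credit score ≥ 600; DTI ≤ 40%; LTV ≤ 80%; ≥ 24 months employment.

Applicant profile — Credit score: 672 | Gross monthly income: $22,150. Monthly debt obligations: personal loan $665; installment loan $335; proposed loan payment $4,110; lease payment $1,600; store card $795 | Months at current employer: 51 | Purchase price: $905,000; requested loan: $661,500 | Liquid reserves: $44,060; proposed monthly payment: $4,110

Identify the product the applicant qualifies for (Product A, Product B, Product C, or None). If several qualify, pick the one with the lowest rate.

Total debts = (665 + 335 + 4,110 + 1,600 + 795) = 7,505; DTI = 7,505/22,150 = 33.9%.
LTV = 661,500/905,000 = 73.1%.
Reserves = 44,060/4,110 = 10.7 months.
Product A: score 672 ≥ 640; DTI 33.9% ≤ 36%; LTV 73.1% ≤ 90% → qualifies.
Product B: score 672 ≥ 620; DTI 33.9% ≤ 36%; LTV 73.1% ≤ 95%; employment 51 ≥ 6 mo; reserves 10.7 ≥ 6 mo → qualifies.
Product C: score 672 ≥ 600; DTI 33.9% ≤ 40%; LTV 73.1% ≤ 80%; employment 51 ≥ 24 mo → qualifies.
Qualifying: Product A, Product B, Product C. Lowest rate is 6.65% → Product C.

Product C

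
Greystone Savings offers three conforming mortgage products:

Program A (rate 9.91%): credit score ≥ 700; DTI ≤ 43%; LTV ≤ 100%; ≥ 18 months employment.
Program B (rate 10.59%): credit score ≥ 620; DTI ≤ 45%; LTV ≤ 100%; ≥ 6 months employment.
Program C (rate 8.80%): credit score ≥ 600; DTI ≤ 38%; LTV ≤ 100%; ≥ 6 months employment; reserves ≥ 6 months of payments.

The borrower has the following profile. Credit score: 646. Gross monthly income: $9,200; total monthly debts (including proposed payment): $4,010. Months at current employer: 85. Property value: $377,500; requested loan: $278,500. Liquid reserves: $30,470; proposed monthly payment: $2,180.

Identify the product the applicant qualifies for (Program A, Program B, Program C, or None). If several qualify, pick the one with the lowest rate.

Program B

DTI = 4,010/9,200 = 43.6%.
LTV = 278,500/377,500 = 73.8%.
Reserves = 30,470/2,180 = 14.0 months.
Program A: score 646 < 700; DTI 43.6% > 43%; LTV 73.8% ≤ 100%; employment 85 ≥ 18 mo → does not qualify.
Program B: score 646 ≥ 620; DTI 43.6% ≤ 45%; LTV 73.8% ≤ 100%; employment 85 ≥ 6 mo → qualifies.
Program C: score 646 ≥ 600; DTI 43.6% > 38%; LTV 73.8% ≤ 100%; employment 85 ≥ 6 mo; reserves 14.0 ≥ 6 mo → does not qualify.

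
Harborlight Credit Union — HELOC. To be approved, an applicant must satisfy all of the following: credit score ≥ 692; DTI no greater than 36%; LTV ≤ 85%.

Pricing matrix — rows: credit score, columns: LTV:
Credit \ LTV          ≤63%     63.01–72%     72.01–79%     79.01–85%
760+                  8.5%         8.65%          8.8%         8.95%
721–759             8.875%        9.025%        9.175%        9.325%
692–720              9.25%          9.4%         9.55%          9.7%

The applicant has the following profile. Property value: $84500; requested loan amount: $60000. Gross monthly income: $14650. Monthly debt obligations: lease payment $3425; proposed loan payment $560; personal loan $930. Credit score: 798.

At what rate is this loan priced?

8.65%

Credit score 798 ≥ 692; Total monthly debts = (3,425 + 560 + 930) = 4,915. DTI = 4,915/14,650 = 33.5% ≤ 36%
LTV: 60,000 ÷ 84,500 = 71%, within 85% cap
Score 798 is in the 760+ band; LTV 71% is in the 63.01–72% band → 8.65%.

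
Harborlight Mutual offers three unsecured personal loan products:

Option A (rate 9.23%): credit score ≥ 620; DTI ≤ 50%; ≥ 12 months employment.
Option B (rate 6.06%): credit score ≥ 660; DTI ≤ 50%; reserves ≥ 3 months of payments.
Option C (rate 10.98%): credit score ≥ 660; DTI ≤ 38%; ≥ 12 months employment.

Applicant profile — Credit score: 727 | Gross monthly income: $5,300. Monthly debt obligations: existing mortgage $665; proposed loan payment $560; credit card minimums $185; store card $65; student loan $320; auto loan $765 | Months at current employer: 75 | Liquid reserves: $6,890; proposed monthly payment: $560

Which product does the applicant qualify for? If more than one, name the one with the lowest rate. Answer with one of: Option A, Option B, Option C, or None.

Total debts = (665 + 560 + 185 + 65 + 320 + 765) = 2,560; DTI = 2,560/5,300 = 48.3%.
Reserves = 6,890/560 = 12.3 months.
Option A: score 727 ≥ 620; DTI 48.3% ≤ 50%; employment 75 ≥ 12 mo → qualifies.
Option B: score 727 ≥ 660; DTI 48.3% ≤ 50%; reserves 12.3 ≥ 3 mo → qualifies.
Option C: score 727 ≥ 660; DTI 48.3% > 38%; employment 75 ≥ 12 mo → does not qualify.
Qualifying: Option A, Option B. Lowest rate is 6.06% → Option B.

Option B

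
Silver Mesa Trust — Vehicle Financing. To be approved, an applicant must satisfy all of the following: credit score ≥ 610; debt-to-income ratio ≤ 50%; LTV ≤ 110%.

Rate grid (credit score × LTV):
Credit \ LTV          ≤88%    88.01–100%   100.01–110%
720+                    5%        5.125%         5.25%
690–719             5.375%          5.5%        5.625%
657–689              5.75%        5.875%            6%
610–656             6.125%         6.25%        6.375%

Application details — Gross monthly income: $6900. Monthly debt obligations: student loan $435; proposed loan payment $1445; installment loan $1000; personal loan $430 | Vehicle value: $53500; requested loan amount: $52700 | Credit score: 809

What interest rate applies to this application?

5.125%

Credit score 809 ≥ 610; Total monthly debts = (435 + 1,445 + 1,000 + 430) = 3,310. DTI: 3,310 ÷ 6,900 = 48%, within the 50% cap
LTV = 52,700/53,500 = 98.5% ≤ 110%
Credit 809 → row 720+; LTV 98.5% → column 88.01–100%. Grid cell → 5.125%.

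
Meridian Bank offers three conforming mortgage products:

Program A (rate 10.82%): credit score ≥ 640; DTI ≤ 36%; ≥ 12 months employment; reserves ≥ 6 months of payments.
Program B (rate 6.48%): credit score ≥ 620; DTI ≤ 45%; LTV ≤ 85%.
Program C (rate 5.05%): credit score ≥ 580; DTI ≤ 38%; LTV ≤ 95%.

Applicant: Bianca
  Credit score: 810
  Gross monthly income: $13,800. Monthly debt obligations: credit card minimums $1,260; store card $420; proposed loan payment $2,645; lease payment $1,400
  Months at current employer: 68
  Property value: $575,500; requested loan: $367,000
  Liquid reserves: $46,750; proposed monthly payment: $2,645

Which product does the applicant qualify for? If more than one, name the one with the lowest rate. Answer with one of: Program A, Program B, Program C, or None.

Program B

Total debts = (1,260 + 420 + 2,645 + 1,400) = 5,725; DTI = 5,725/13,800 = 41.5%.
LTV = 367,000/575,500 = 63.8%.
Reserves = 46,750/2,645 = 17.7 months.
Program A: score 810 ≥ 640; DTI 41.5% > 36%; employment 68 ≥ 12 mo; reserves 17.7 ≥ 6 mo → does not qualify.
Program B: score 810 ≥ 620; DTI 41.5% ≤ 45%; LTV 63.8% ≤ 85% → qualifies.
Program C: score 810 ≥ 580; DTI 41.5% > 38%; LTV 63.8% ≤ 95% → does not qualify.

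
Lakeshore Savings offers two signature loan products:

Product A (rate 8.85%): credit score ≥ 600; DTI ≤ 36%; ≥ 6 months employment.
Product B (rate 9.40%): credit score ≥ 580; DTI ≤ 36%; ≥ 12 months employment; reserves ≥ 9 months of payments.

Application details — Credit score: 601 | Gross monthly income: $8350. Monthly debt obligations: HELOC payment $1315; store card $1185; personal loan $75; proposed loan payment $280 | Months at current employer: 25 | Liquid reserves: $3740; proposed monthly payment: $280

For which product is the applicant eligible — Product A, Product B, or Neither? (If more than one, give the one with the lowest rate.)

Total debts = (1,315 + 1,185 + 75 + 280) = 2,855; DTI = 2,855/8,350 = 34.2%.
Reserves = 3,740/280 = 13.4 months.
Product A: score 601 ≥ 600; DTI 34.2% ≤ 36%; employment 25 ≥ 6 mo → qualifies.
Product B: score 601 ≥ 580; DTI 34.2% ≤ 36%; employment 25 ≥ 12 mo; reserves 13.4 ≥ 9 mo → qualifies.
Qualifying: Product A, Product B. Lowest rate is 8.85% → Product A.

Product A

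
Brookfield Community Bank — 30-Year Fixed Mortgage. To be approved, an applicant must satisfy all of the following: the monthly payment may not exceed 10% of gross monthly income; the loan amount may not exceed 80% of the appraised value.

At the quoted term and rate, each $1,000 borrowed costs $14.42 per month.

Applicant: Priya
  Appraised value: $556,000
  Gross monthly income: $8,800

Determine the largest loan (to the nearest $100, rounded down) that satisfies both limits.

$61,000

Payment cap: 10% × $8,800 = $880/month.
At $14.42 per $1,000, that supports 880/14.42 × 1,000 ≈ $61,026 → $61,000.
LTV cap: 80% × $556,000 = $444,800 → $444,800.
Binding constraint: payment-to-income.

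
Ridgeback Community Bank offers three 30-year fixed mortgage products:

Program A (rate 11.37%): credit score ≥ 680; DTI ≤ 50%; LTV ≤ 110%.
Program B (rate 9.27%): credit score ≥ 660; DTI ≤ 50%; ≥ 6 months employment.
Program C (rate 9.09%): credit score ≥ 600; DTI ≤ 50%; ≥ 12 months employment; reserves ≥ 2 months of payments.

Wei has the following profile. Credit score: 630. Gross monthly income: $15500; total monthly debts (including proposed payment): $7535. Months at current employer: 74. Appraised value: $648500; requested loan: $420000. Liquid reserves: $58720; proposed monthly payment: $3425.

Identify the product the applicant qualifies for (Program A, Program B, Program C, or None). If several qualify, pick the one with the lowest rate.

Program C

DTI = 7,535/15,500 = 48.6%.
LTV = 420,000/648,500 = 64.8%.
Reserves = 58,720/3,425 = 17.1 months.
Program A: score 630 < 680; DTI 48.6% ≤ 50%; LTV 64.8% ≤ 110% → does not qualify.
Program B: score 630 < 660; DTI 48.6% ≤ 50%; employment 74 ≥ 6 mo → does not qualify.
Program C: score 630 ≥ 600; DTI 48.6% ≤ 50%; employment 74 ≥ 12 mo; reserves 17.1 ≥ 2 mo → qualifies.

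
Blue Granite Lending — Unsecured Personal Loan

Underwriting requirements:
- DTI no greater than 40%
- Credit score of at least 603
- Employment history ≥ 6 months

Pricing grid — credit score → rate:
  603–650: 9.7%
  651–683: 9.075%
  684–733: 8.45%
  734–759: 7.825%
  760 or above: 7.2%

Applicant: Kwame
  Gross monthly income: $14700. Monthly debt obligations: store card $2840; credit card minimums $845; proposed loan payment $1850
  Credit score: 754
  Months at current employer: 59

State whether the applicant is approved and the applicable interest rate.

Approved at 7.825%

Credit score 754 ≥ 603 (meets minimum)
Employment 59 ≥ 6 months
Total monthly debts = (2,840 + 845 + 1,850) = 5,535. DTI: 5,535 ÷ 14,700 = 37.7%, within the 40% cap
All requirements met. Score 754 falls in the 734–759 tier → 7.825%.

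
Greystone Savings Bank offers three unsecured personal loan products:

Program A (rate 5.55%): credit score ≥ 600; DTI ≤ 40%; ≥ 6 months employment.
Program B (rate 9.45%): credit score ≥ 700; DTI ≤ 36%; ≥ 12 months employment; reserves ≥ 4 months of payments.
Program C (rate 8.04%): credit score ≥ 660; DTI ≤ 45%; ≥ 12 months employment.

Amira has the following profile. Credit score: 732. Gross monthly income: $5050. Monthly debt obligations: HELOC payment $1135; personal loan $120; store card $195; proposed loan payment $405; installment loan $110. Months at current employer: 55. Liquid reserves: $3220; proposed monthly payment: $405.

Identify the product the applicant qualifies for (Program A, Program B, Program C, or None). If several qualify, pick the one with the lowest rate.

Total debts = (1,135 + 120 + 195 + 405 + 110) = 1,965; DTI = 1,965/5,050 = 38.9%.
Reserves = 3,220/405 = 8.0 months.
Program A: score 732 ≥ 600; DTI 38.9% ≤ 40%; employment 55 ≥ 6 mo → qualifies.
Program B: score 732 ≥ 700; DTI 38.9% > 36%; employment 55 ≥ 12 mo; reserves 8.0 ≥ 4 mo → does not qualify.
Program C: score 732 ≥ 660; DTI 38.9% ≤ 45%; employment 55 ≥ 12 mo → qualifies.
Qualifying: Program A, Program C. Lowest rate is 5.55% → Program A.

Program A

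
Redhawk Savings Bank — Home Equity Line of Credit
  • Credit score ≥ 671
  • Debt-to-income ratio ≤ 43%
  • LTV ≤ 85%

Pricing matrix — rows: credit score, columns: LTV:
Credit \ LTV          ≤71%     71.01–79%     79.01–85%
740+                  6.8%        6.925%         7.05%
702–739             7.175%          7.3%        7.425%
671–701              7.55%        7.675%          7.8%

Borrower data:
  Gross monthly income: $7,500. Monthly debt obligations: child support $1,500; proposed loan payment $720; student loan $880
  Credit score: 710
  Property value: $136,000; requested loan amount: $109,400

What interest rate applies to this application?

7.425%

Credit score 710 ≥ 671; Total monthly debts = (1,500 + 720 + 880) = 3,100. DTI = 3,100/7,500 = 41.3% ≤ 43%
Loan-to-value = 109,400/136,000 = 80.4% — pass (85% max)
Score 710 is in the 702–739 band; LTV 80.4% is in the 79.01–85% band → 7.425%.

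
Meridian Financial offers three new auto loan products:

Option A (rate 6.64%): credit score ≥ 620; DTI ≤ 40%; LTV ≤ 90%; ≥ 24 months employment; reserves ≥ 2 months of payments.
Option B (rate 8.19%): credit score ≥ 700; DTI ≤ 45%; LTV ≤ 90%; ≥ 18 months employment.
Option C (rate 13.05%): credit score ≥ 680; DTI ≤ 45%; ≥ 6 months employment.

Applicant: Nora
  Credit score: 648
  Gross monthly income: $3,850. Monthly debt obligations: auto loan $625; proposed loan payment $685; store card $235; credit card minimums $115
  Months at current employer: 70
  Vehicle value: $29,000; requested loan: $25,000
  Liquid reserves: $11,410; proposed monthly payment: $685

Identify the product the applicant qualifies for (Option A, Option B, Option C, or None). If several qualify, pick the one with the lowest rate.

Total debts = (625 + 685 + 235 + 115) = 1,660; DTI = 1,660/3,850 = 43.1%.
LTV = 25,000/29,000 = 86.2%.
Reserves = 11,410/685 = 16.7 months.
Option A: score 648 ≥ 620; DTI 43.1% > 40%; LTV 86.2% ≤ 90%; employment 70 ≥ 24 mo; reserves 16.7 ≥ 2 mo → does not qualify.
Option B: score 648 < 700; DTI 43.1% ≤ 45%; LTV 86.2% ≤ 90%; employment 70 ≥ 18 mo → does not qualify.
Option C: score 648 < 680; DTI 43.1% ≤ 45%; employment 70 ≥ 6 mo → does not qualify.

None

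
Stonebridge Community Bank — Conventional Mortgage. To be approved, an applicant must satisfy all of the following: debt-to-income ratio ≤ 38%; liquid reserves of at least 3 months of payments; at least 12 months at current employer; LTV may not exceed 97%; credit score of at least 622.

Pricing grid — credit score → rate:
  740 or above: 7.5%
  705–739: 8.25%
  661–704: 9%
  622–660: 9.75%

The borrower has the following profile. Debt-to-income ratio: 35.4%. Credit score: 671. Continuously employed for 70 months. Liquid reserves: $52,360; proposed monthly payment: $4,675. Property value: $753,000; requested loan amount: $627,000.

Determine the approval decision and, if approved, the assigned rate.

Approved at 9%

Credit score 671 ≥ 622 (meets minimum)
Debt-to-income 35.4% vs 38% cap — pass
Reserves: 52,360 ÷ 4,675 = 11.2 months (meets 3-month minimum)
LTV = 627,000/753,000 = 83.3% ≤ 97%
Employment 70 ≥ 12 months
All requirements met. Score 671 falls in the 661–704 tier → 9%.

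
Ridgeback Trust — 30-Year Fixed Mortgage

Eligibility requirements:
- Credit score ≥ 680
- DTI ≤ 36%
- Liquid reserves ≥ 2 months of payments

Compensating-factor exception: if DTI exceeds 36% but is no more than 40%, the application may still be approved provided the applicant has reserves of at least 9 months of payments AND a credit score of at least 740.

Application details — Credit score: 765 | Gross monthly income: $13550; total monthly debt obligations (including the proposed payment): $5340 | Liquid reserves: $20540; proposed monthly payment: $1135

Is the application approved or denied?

Approved

Credit score 765 ≥ 680 (meets base)
DTI: 5,340 ÷ 13,550 = 39.4%, over the 36% base limit.
Reserves: 20,540 ÷ 1,135 = 18.1 months (meets 2-month minimum)
39.4% falls in the override range (36%–40%), so the compensating-factor test applies.
Reserves 18.1 ≥ 9 months; credit score 765 ≥ 740.
Both compensating conditions met → exception applies.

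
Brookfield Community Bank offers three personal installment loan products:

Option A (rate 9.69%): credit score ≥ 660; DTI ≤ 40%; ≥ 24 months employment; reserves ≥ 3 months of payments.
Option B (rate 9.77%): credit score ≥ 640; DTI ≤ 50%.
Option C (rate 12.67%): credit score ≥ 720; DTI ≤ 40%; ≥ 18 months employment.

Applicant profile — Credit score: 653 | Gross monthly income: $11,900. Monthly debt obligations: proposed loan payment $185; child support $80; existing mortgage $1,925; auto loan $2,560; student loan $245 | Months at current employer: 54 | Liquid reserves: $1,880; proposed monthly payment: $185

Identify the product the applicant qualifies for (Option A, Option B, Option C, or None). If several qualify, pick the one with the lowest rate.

Total debts = (185 + 80 + 1,925 + 2,560 + 245) = 4,995; DTI = 4,995/11,900 = 42%.
Reserves = 1,880/185 = 10.2 months.
Option A: score 653 < 660; DTI 42% > 40%; employment 54 ≥ 24 mo; reserves 10.2 ≥ 3 mo → does not qualify.
Option B: score 653 ≥ 640; DTI 42% ≤ 50% → qualifies.
Option C: score 653 < 720; DTI 42% > 40%; employment 54 ≥ 18 mo → does not qualify.

Option B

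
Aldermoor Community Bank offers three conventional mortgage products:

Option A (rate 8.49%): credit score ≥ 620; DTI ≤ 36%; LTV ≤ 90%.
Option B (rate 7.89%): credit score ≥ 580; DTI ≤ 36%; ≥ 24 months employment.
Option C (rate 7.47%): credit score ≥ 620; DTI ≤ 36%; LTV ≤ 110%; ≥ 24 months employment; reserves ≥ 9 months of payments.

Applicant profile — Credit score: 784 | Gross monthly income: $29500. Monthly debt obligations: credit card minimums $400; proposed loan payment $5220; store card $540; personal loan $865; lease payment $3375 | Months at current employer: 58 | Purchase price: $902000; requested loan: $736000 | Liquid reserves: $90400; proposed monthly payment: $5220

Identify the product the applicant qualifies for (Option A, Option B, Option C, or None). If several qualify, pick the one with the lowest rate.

Option C

Total debts = (400 + 5,220 + 540 + 865 + 3,375) = 10,400; DTI = 10,400/29,500 = 35.3%.
LTV = 736,000/902,000 = 81.6%.
Reserves = 90,400/5,220 = 17.3 months.
Option A: score 784 ≥ 620; DTI 35.3% ≤ 36%; LTV 81.6% ≤ 90% → qualifies.
Option B: score 784 ≥ 580; DTI 35.3% ≤ 36%; employment 58 ≥ 24 mo → qualifies.
Option C: score 784 ≥ 620; DTI 35.3% ≤ 36%; LTV 81.6% ≤ 110%; employment 58 ≥ 24 mo; reserves 17.3 ≥ 9 mo → qualifies.
Qualifying: Option A, Option B, Option C. Lowest rate is 7.47% → Option C.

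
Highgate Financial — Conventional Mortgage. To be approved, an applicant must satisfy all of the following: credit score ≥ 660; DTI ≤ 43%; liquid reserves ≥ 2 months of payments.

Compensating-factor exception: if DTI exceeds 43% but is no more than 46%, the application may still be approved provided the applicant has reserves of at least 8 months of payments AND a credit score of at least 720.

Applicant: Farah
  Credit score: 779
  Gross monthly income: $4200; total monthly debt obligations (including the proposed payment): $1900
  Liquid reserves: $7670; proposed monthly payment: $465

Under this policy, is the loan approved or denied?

Credit score 779 ≥ 660 (meets base)
DTI = 1,900/4,200 = 45.2% > 43% — standard DTI limit exceeded.
Liquid reserves cover 7,670/465 = 16.5 months — ≥ 2 required
45.2% falls in the override range (43%–46%), so the compensating-factor test applies.
Reserves 16.5 ≥ 8 months; credit score 779 ≥ 720.
Both override conditions satisfied; DTI exception granted.

Approved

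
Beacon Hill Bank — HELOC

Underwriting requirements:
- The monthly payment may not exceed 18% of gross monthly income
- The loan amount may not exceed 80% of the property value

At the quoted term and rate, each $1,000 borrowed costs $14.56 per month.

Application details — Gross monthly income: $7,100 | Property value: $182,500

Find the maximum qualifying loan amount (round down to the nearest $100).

$87,700

Payment cap: 18% × $7,100 = $1,278/month.
At $14.56 per $1,000, that supports 1,278/14.56 × 1,000 ≈ $87,774 → $87,700.
LTV cap: 80% × $182,500 = $146,000 → $146,000.
Binding constraint: payment-to-income.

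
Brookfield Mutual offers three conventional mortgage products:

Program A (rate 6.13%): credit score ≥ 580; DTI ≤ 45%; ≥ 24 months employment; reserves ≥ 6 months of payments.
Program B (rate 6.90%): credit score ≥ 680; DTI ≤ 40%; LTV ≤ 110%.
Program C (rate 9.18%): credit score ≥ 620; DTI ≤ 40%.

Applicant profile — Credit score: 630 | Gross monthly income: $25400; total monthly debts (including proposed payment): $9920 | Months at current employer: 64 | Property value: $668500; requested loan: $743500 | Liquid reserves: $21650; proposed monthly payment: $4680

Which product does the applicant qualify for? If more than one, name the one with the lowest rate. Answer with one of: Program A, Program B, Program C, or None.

DTI = 9,920/25,400 = 39.1%.
LTV = 743,500/668,500 = 111.2%.
Reserves = 21,650/4,680 = 4.6 months.
Program A: score 630 ≥ 580; DTI 39.1% ≤ 45%; employment 64 ≥ 24 mo; reserves 4.6 < 6 mo → does not qualify.
Program B: score 630 < 680; DTI 39.1% ≤ 40%; LTV 111.2% > 110% → does not qualify.
Program C: score 630 ≥ 620; DTI 39.1% ≤ 40% → qualifies.

Program C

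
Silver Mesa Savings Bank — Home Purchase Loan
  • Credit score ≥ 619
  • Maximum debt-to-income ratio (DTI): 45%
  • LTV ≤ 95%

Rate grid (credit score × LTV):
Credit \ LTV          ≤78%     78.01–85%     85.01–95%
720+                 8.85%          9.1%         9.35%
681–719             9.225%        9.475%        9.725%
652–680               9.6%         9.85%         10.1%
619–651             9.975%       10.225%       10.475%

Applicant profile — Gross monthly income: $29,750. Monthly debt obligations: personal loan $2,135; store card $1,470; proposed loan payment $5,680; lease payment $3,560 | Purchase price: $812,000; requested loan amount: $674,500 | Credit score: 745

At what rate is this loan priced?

9.1%

Credit score 745 ≥ 619; Total monthly debts = (2,135 + 1,470 + 5,680 + 3,560) = 12,845. DTI: 12,845 ÷ 29,750 = 43.2%, within the 45% cap
LTV = 674,500/812,000 = 83.1% ≤ 95%
Score 745 is in the 720+ band; LTV 83.1% is in the 78.01–85% band → 9.1%.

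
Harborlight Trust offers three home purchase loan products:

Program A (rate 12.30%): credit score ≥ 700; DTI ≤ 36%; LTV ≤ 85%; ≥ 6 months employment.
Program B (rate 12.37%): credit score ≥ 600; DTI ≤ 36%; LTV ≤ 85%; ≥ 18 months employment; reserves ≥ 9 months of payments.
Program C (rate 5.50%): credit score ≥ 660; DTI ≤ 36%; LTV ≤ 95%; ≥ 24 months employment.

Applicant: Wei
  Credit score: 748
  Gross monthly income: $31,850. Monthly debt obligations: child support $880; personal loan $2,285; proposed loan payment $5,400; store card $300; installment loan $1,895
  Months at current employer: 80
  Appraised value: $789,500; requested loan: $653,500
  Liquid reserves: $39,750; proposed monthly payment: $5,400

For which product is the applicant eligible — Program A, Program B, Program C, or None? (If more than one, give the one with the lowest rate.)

Program C

Total debts = (880 + 2,285 + 5,400 + 300 + 1,895) = 10,760; DTI = 10,760/31,850 = 33.8%.
LTV = 653,500/789,500 = 82.8%.
Reserves = 39,750/5,400 = 7.4 months.
Program A: score 748 ≥ 700; DTI 33.8% ≤ 36%; LTV 82.8% ≤ 85%; employment 80 ≥ 6 mo → qualifies.
Program B: score 748 ≥ 600; DTI 33.8% ≤ 36%; LTV 82.8% ≤ 85%; employment 80 ≥ 18 mo; reserves 7.4 < 9 mo → does not qualify.
Program C: score 748 ≥ 660; DTI 33.8% ≤ 36%; LTV 82.8% ≤ 95%; employment 80 ≥ 24 mo → qualifies.
Qualifying: Program A, Program C. Lowest rate is 5.50% → Program C.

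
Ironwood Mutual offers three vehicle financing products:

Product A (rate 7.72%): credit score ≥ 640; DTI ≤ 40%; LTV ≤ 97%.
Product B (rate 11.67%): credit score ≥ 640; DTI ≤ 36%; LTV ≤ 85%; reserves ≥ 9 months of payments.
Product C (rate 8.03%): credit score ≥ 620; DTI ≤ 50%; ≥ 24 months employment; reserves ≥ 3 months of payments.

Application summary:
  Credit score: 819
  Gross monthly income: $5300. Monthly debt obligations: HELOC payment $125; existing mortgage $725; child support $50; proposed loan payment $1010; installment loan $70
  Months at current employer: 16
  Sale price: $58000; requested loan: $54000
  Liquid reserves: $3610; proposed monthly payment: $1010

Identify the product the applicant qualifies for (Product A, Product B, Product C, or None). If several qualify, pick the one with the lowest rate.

Product A

Total debts = (125 + 725 + 50 + 1,010 + 70) = 1,980; DTI = 1,980/5,300 = 37.4%.
LTV = 54,000/58,000 = 93.1%.
Reserves = 3,610/1,010 = 3.6 months.
Product A: score 819 ≥ 640; DTI 37.4% ≤ 40%; LTV 93.1% ≤ 97% → qualifies.
Product B: score 819 ≥ 640; DTI 37.4% > 36%; LTV 93.1% > 85%; reserves 3.6 < 9 mo → does not qualify.
Product C: score 819 ≥ 620; DTI 37.4% ≤ 50%; employment 16 < 24 mo; reserves 3.6 ≥ 3 mo → does not qualify.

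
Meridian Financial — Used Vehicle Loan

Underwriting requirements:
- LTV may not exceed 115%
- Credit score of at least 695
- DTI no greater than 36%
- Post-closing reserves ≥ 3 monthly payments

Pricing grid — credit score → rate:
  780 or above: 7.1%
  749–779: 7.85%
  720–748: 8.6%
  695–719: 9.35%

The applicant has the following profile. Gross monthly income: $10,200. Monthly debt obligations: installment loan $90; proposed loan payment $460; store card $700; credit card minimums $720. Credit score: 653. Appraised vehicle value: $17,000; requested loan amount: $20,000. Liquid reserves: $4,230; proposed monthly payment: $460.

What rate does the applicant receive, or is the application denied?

Denied

Credit score 653 < 695 (below minimum)
Total monthly debts = (90 + 460 + 700 + 720) = 1,970. Debt-to-income = 1,970/10,200 = 19.3% — meets 36% limit
LTV = 20,000/17,000 = 117.6% > 115%
Liquid reserves cover 4,230/460 = 9.2 months — ≥ 3 required
Not all requirements met → denied.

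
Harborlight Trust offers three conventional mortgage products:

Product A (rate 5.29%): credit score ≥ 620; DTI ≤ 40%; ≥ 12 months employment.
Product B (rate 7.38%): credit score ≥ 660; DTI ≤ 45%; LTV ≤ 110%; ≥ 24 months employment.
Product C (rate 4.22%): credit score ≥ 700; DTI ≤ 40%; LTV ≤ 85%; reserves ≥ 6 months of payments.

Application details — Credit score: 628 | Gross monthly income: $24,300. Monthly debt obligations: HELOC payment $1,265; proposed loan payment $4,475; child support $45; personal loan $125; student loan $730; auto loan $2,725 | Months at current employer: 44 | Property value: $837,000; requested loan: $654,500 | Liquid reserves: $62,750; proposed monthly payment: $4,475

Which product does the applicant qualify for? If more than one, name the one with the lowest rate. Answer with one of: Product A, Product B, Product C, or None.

Total debts = (1,265 + 4,475 + 45 + 125 + 730 + 2,725) = 9,365; DTI = 9,365/24,300 = 38.5%.
LTV = 654,500/837,000 = 78.2%.
Reserves = 62,750/4,475 = 14.0 months.
Product A: score 628 ≥ 620; DTI 38.5% ≤ 40%; employment 44 ≥ 12 mo → qualifies.
Product B: score 628 < 660; DTI 38.5% ≤ 45%; LTV 78.2% ≤ 110%; employment 44 ≥ 24 mo → does not qualify.
Product C: score 628 < 700; DTI 38.5% ≤ 40%; LTV 78.2% ≤ 85%; reserves 14.0 ≥ 6 mo → does not qualify.

Product A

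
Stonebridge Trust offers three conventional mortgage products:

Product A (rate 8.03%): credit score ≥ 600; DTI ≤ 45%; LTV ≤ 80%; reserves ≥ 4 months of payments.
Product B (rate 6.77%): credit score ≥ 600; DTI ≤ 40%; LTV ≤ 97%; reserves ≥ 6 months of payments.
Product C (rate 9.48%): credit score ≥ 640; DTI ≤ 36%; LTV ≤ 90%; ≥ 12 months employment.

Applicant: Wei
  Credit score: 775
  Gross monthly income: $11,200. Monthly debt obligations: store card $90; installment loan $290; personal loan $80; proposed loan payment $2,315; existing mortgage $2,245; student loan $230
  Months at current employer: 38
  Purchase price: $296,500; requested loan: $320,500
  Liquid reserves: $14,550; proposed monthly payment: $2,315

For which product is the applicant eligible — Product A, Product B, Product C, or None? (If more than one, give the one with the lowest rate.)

Total debts = (90 + 290 + 80 + 2,315 + 2,245 + 230) = 5,250; DTI = 5,250/11,200 = 46.9%.
LTV = 320,500/296,500 = 108.1%.
Reserves = 14,550/2,315 = 6.3 months.
Product A: score 775 ≥ 600; DTI 46.9% > 45%; LTV 108.1% > 80%; reserves 6.3 ≥ 4 mo → does not qualify.
Product B: score 775 ≥ 600; DTI 46.9% > 40%; LTV 108.1% > 97%; reserves 6.3 ≥ 6 mo → does not qualify.
Product C: score 775 ≥ 640; DTI 46.9% > 36%; LTV 108.1% > 90%; employment 38 ≥ 12 mo → does not qualify.

None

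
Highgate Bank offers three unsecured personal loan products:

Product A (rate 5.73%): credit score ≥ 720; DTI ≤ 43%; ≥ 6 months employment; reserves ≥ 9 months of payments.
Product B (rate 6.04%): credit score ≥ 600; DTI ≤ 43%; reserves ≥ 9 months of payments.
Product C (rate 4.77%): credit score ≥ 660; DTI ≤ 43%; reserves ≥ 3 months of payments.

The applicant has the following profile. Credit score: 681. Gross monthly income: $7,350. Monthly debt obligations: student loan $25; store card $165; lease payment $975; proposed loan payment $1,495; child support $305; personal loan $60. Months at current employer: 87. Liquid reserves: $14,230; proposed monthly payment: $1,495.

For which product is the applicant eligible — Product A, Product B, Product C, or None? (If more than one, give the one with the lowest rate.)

Total debts = (25 + 165 + 975 + 1,495 + 305 + 60) = 3,025; DTI = 3,025/7,350 = 41.2%.
Reserves = 14,230/1,495 = 9.5 months.
Product A: score 681 < 720; DTI 41.2% ≤ 43%; employment 87 ≥ 6 mo; reserves 9.5 ≥ 9 mo → does not qualify.
Product B: score 681 ≥ 600; DTI 41.2% ≤ 43%; reserves 9.5 ≥ 9 mo → qualifies.
Product C: score 681 ≥ 660; DTI 41.2% ≤ 43%; reserves 9.5 ≥ 3 mo → qualifies.
Qualifying: Product B, Product C. Lowest rate is 4.77% → Product C.

Product C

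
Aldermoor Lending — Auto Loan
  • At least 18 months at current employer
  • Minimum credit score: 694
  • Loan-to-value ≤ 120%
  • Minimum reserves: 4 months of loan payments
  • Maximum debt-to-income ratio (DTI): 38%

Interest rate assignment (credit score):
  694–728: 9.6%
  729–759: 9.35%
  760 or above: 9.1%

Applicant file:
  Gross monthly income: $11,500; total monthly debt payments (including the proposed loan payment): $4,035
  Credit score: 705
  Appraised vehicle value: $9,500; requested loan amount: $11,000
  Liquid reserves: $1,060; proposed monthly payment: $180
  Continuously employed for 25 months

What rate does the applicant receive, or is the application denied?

Credit score 705 ≥ 694 (meets minimum)
LTV: 11,000 ÷ 9,500 = 115.8%, within 120% cap
Liquid reserves cover 1,060/180 = 5.9 months — ≥ 4 required
DTI: 4,035 ÷ 11,500 = 35.1%, within the 38% cap
Employment 25 ≥ 18 months
All requirements met. Score 705 falls in the 694–728 tier → 9.6%.

Approved at 9.6%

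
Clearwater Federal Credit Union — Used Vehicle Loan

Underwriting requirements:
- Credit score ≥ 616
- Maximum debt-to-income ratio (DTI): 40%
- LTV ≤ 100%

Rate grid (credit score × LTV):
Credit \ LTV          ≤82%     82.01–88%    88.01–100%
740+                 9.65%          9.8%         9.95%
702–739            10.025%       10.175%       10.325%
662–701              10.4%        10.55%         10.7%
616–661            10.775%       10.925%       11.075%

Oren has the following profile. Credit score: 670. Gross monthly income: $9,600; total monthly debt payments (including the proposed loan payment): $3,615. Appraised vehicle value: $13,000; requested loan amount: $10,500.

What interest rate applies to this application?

Credit score 670 ≥ 616; Debt-to-income = 3,615/9,600 = 37.7% — meets 40% limit
LTV: 10,500 ÷ 13,000 = 80.8%, within 100% cap
Score 670 is in the 662–701 band; LTV 80.8% is in the ≤82% band → 10.4%.

10.4%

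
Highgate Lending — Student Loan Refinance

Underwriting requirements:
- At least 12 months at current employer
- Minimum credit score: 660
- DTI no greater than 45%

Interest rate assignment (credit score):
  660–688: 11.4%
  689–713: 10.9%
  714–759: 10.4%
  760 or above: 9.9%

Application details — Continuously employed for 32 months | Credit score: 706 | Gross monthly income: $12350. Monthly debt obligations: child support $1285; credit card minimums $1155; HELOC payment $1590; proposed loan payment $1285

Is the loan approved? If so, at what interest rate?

Approved at 10.9%

Credit score 706 ≥ 660 (meets minimum)
Employment 32 ≥ 12 months
Total monthly debts = (1,285 + 1,155 + 1,590 + 1,285) = 5,315. DTI = 5,315/12,350 = 43% ≤ 45%
All requirements met. Score 706 falls in the 689–713 tier → 10.9%.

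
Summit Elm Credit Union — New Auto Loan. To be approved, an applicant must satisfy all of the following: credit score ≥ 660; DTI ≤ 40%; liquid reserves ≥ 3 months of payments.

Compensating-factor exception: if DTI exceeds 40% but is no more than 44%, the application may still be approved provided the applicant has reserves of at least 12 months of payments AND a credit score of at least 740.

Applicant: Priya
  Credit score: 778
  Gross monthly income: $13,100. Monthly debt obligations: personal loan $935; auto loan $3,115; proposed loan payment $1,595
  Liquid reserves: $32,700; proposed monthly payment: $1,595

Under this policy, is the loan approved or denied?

Approved

Credit score 778 ≥ 660 (meets base)
Total debts = (935 + 3,115 + 1,595) = 5,645. DTI: 5,645 ÷ 13,100 = 43.1%, over the 40% base limit.
Reserves: 32,700 ÷ 1,595 = 20.5 months (meets 3-month minimum)
43.1% falls in the override range (40%–44%), so the compensating-factor test applies.
Override check — reserves: 20.5 mo (ok); score: 778 (ok).
Both override conditions satisfied; DTI exception granted.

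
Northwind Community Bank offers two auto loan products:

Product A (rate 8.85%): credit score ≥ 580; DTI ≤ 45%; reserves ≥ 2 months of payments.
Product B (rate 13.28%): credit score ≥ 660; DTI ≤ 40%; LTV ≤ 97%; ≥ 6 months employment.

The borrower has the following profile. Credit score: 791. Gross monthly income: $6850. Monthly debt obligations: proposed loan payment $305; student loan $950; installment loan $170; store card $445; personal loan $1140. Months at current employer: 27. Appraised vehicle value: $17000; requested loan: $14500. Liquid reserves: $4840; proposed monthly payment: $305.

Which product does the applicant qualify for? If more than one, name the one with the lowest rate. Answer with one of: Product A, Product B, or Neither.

Product A

Total debts = (305 + 950 + 170 + 445 + 1,140) = 3,010; DTI = 3,010/6,850 = 43.9%.
LTV = 14,500/17,000 = 85.3%.
Reserves = 4,840/305 = 15.9 months.
Product A: score 791 ≥ 580; DTI 43.9% ≤ 45%; reserves 15.9 ≥ 2 mo → qualifies.
Product B: score 791 ≥ 660; DTI 43.9% > 40%; LTV 85.3% ≤ 97%; employment 27 ≥ 6 mo → does not qualify.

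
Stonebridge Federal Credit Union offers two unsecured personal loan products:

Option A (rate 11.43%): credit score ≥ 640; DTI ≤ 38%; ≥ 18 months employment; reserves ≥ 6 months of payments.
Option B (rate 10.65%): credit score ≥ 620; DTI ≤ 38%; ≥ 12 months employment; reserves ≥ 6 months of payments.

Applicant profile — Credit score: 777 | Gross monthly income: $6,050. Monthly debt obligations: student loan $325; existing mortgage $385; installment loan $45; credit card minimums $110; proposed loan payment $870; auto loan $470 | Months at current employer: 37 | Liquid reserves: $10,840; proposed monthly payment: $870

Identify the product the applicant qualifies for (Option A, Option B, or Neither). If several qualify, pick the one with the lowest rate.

Total debts = (325 + 385 + 45 + 110 + 870 + 470) = 2,205; DTI = 2,205/6,050 = 36.4%.
Reserves = 10,840/870 = 12.5 months.
Option A: score 777 ≥ 640; DTI 36.4% ≤ 38%; employment 37 ≥ 18 mo; reserves 12.5 ≥ 6 mo → qualifies.
Option B: score 777 ≥ 620; DTI 36.4% ≤ 38%; employment 37 ≥ 12 mo; reserves 12.5 ≥ 6 mo → qualifies.
Qualifying: Option A, Option B. Lowest rate is 10.65% → Option B.

Option B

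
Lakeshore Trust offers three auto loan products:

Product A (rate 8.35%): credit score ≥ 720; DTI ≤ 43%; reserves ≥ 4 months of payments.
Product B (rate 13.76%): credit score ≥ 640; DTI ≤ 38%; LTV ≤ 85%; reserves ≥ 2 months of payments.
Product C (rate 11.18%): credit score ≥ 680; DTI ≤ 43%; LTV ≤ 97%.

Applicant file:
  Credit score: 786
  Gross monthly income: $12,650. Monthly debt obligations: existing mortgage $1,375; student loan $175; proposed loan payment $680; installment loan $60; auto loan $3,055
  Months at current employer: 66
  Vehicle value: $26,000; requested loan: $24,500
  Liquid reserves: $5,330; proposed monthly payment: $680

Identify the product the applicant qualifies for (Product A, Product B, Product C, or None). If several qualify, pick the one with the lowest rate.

Total debts = (1,375 + 175 + 680 + 60 + 3,055) = 5,345; DTI = 5,345/12,650 = 42.3%.
LTV = 24,500/26,000 = 94.2%.
Reserves = 5,330/680 = 7.8 months.
Product A: score 786 ≥ 720; DTI 42.3% ≤ 43%; reserves 7.8 ≥ 4 mo → qualifies.
Product B: score 786 ≥ 640; DTI 42.3% > 38%; LTV 94.2% > 85%; reserves 7.8 ≥ 2 mo → does not qualify.
Product C: score 786 ≥ 680; DTI 42.3% ≤ 43%; LTV 94.2% ≤ 97% → qualifies.
Qualifying: Product A, Product C. Lowest rate is 8.35% → Product A.

Product A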